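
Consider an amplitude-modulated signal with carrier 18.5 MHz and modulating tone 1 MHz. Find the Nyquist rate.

AM sidebands sit at fc ± fm = 17.5 MHz and 19.5 MHz.
Highest-frequency component: 19.5 MHz.
Nyquist rate = 2 × 19.5 MHz = 39 MHz.

39 MHz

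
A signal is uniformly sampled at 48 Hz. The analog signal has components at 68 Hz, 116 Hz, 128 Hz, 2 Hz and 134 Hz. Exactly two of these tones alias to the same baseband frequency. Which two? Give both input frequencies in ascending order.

68 Hz, 116 Hz

fs/2 = 24 Hz.
68 Hz mod fs = 20 Hz.
20 Hz ≤ fs/2 = 24 Hz, appears at 20 Hz.
116 Hz mod fs = 20 Hz.
20 Hz ≤ fs/2 = 24 Hz, appears at 20 Hz.
128 Hz mod fs = 32 Hz.
32 Hz > fs/2 = 24 Hz, folds to fs − 32 Hz = 16 Hz.
2 Hz ≤ fs/2 = 24 Hz, passes unchanged.
134 Hz mod fs = 38 Hz.
38 Hz > fs/2 = 24 Hz, folds to fs − 38 Hz = 10 Hz.
68 Hz and 116 Hz both map to 20 Hz.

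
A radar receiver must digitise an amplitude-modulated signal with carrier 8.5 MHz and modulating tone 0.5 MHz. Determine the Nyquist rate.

AM sidebands sit at fc ± fm = 8 MHz and 9 MHz.
Highest-frequency component: 9 MHz.
Nyquist rate = 2 × 9 MHz = 18 MHz.

18 MHz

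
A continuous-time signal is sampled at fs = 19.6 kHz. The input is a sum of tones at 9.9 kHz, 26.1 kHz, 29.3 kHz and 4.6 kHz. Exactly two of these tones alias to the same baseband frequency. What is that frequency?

fs/2 = 9.8 kHz.
9.9 kHz > fs/2 = 9.8 kHz, folds to fs − 9.9 kHz = 9.7 kHz.
26.1 kHz mod fs = 6.5 kHz.
6.5 kHz ≤ fs/2 = 9.8 kHz, appears at 6.5 kHz.
29.3 kHz mod fs = 9.7 kHz.
9.7 kHz ≤ fs/2 = 9.8 kHz, appears at 9.7 kHz.
4.6 kHz ≤ fs/2 = 9.8 kHz, passes unchanged.
9.9 kHz and 29.3 kHz both map to 9.7 kHz.

9.7 kHz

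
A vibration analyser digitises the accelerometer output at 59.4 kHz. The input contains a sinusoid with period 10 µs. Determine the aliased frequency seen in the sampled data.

T = 10 µs → f = 1/T = 100 kHz.
100 kHz mod fs = 40.6 kHz.
40.6 kHz > fs/2 = 29.7 kHz, folds to fs − 40.6 kHz = 18.8 kHz.

18.8 kHz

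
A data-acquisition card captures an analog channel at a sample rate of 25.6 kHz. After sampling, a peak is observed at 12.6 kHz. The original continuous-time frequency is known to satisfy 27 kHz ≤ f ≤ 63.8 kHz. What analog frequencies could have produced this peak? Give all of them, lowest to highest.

38.2 kHz, 38.6 kHz, 63.8 kHz

Frequencies that alias to 12.6 kHz are k·fs ± 12.6 kHz for integer k ≥ 0.
k=0: 12.6 kHz.
k=1: 13 kHz, 38.2 kHz.
k=2: 38.6 kHz, 63.8 kHz.
k=3: 64.2 kHz, 89.4 kHz.
Within [27 kHz, 63.8 kHz]: 38.2 kHz, 38.6 kHz, 63.8 kHz.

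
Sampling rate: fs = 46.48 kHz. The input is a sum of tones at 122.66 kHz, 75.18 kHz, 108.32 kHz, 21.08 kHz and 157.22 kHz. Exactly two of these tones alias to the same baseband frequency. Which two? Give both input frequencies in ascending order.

75.18 kHz, 157.22 kHz

fs/2 = 23.24 kHz.
122.66 kHz mod fs = 29.7 kHz.
29.7 kHz > fs/2 = 23.24 kHz, folds to fs − 29.7 kHz = 16.78 kHz.
75.18 kHz mod fs = 28.7 kHz.
28.7 kHz > fs/2 = 23.24 kHz, folds to fs − 28.7 kHz = 17.78 kHz.
108.32 kHz mod fs = 15.36 kHz.
15.36 kHz ≤ fs/2 = 23.24 kHz, appears at 15.36 kHz.
21.08 kHz ≤ fs/2 = 23.24 kHz, passes unchanged.
157.22 kHz mod fs = 17.78 kHz.
17.78 kHz ≤ fs/2 = 23.24 kHz, appears at 17.78 kHz.
75.18 kHz and 157.22 kHz both map to 17.78 kHz.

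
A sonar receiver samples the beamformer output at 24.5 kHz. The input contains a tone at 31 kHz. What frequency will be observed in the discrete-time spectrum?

6.5 kHz

31 kHz mod fs = 6.5 kHz.
6.5 kHz ≤ fs/2 = 12.25 kHz, appears at 6.5 kHz.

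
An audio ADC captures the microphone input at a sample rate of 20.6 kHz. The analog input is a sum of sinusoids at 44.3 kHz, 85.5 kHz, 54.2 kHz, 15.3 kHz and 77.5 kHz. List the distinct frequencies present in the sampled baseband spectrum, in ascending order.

3.1 kHz, 4.9 kHz, 5.3 kHz, 7.6 kHz

fs/2 = 10.3 kHz.
44.3 kHz mod fs = 3.1 kHz.
3.1 kHz ≤ fs/2 = 10.3 kHz, appears at 3.1 kHz.
85.5 kHz mod fs = 3.1 kHz.
3.1 kHz ≤ fs/2 = 10.3 kHz, appears at 3.1 kHz.
54.2 kHz mod fs = 13 kHz.
13 kHz > fs/2 = 10.3 kHz, folds to fs − 13 kHz = 7.6 kHz.
15.3 kHz > fs/2 = 10.3 kHz, folds to fs − 15.3 kHz = 5.3 kHz.
77.5 kHz mod fs = 15.7 kHz.
15.7 kHz > fs/2 = 10.3 kHz, folds to fs − 15.7 kHz = 4.9 kHz.
Distinct values: {3.1 kHz, 4.9 kHz, 5.3 kHz, 7.6 kHz}.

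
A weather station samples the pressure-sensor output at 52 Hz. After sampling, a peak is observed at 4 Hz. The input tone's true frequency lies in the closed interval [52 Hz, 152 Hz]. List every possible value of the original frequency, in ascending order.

Frequencies that alias to 4 Hz are k·fs ± 4 Hz for integer k ≥ 0.
k=0: 4 Hz.
k=1: 48 Hz, 56 Hz.
k=2: 100 Hz, 108 Hz.
k=3: 152 Hz, 160 Hz.
k=4: 204 Hz, 212 Hz.
Within [52 Hz, 152 Hz]: 56 Hz, 100 Hz, 108 Hz, 152 Hz.

56 Hz, 100 Hz, 108 Hz, 152 Hz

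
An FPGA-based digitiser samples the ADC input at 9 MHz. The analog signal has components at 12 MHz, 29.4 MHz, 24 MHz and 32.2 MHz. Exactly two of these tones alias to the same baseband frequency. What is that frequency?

3 MHz

fs/2 = 4.5 MHz.
12 MHz mod fs = 3 MHz.
3 MHz ≤ fs/2 = 4.5 MHz, appears at 3 MHz.
29.4 MHz mod fs = 2.4 MHz.
2.4 MHz ≤ fs/2 = 4.5 MHz, appears at 2.4 MHz.
24 MHz mod fs = 6 MHz.
6 MHz > fs/2 = 4.5 MHz, folds to fs − 6 MHz = 3 MHz.
32.2 MHz mod fs = 5.2 MHz.
5.2 MHz > fs/2 = 4.5 MHz, folds to fs − 5.2 MHz = 3.8 MHz.
12 MHz and 24 MHz both map to 3 MHz.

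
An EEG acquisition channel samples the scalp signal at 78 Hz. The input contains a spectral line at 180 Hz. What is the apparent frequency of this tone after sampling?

24 Hz

180 Hz mod fs = 24 Hz.
24 Hz ≤ fs/2 = 39 Hz, appears at 24 Hz.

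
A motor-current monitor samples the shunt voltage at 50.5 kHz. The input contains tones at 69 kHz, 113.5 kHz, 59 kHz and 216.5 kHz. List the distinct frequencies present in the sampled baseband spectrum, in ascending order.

8.5 kHz, 12.5 kHz, 14.5 kHz, 18.5 kHz

fs/2 = 25.25 kHz.
69 kHz mod fs = 18.5 kHz.
18.5 kHz ≤ fs/2 = 25.25 kHz, appears at 18.5 kHz.
113.5 kHz mod fs = 12.5 kHz.
12.5 kHz ≤ fs/2 = 25.25 kHz, appears at 12.5 kHz.
59 kHz mod fs = 8.5 kHz.
8.5 kHz ≤ fs/2 = 25.25 kHz, appears at 8.5 kHz.
216.5 kHz mod fs = 14.5 kHz.
14.5 kHz ≤ fs/2 = 25.25 kHz, appears at 14.5 kHz.
Distinct values: {8.5 kHz, 12.5 kHz, 14.5 kHz, 18.5 kHz}.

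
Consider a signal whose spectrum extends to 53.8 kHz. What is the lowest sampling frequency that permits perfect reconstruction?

Nyquist rate = 2 × 53.8 kHz = 107.6 kHz.

107.6 kHz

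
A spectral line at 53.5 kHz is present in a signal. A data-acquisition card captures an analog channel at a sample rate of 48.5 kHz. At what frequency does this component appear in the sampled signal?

5 kHz

53.5 kHz mod fs = 5 kHz.
5 kHz ≤ fs/2 = 24.25 kHz, appears at 5 kHz.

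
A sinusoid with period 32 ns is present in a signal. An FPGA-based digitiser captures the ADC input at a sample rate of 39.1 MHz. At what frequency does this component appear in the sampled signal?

7.85 MHz

T = 32 ns → f = 1/T = 31.25 MHz.
31.25 MHz > fs/2 = 19.55 MHz, folds to fs − 31.25 MHz = 7.85 MHz.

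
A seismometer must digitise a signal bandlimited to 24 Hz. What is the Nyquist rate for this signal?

Nyquist rate = 2 × 24 Hz = 48 Hz.

48 Hz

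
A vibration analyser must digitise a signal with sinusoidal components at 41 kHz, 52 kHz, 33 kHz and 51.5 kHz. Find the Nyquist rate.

104 kHz

Highest-frequency component: 52 kHz.
Nyquist rate = 2 × 52 kHz = 104 kHz.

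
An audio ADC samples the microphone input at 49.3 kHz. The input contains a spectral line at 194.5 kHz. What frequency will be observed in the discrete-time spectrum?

2.7 kHz

194.5 kHz mod fs = 46.6 kHz.
46.6 kHz > fs/2 = 24.65 kHz, folds to fs − 46.6 kHz = 2.7 kHz.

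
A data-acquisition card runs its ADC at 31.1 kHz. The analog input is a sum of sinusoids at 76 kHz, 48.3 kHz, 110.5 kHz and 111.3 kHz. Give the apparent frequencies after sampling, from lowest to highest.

13.1 kHz, 13.8 kHz, 13.9 kHz

fs/2 = 15.55 kHz.
76 kHz mod fs = 13.8 kHz.
13.8 kHz ≤ fs/2 = 15.55 kHz, appears at 13.8 kHz.
48.3 kHz mod fs = 17.2 kHz.
17.2 kHz > fs/2 = 15.55 kHz, folds to fs − 17.2 kHz = 13.9 kHz.
110.5 kHz mod fs = 17.2 kHz.
17.2 kHz > fs/2 = 15.55 kHz, folds to fs − 17.2 kHz = 13.9 kHz.
111.3 kHz mod fs = 18 kHz.
18 kHz > fs/2 = 15.55 kHz, folds to fs − 18 kHz = 13.1 kHz.
Distinct values: {13.1 kHz, 13.8 kHz, 13.9 kHz}.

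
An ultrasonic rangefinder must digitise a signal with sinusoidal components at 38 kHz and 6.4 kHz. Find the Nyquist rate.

Highest-frequency component: 38 kHz.
Nyquist rate = 2 × 38 kHz = 76 kHz.

76 kHz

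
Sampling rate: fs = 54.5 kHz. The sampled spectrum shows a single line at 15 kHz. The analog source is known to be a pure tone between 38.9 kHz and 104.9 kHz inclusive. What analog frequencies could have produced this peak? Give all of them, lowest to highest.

39.5 kHz, 69.5 kHz, 94 kHz

Frequencies that alias to 15 kHz are k·fs ± 15 kHz for integer k ≥ 0.
k=0: 15 kHz.
k=1: 39.5 kHz, 69.5 kHz.
k=2: 94 kHz, 124 kHz.
k=3: 148.5 kHz, 178.5 kHz.
Within [38.9 kHz, 104.9 kHz]: 39.5 kHz, 69.5 kHz, 94 kHz.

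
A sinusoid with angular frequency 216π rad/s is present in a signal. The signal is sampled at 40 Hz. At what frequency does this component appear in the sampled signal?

12 Hz

ω = 216π rad/s → f = ω/(2π) = 108 Hz.
108 Hz mod fs = 28 Hz.
28 Hz > fs/2 = 20 Hz, folds to fs − 28 Hz = 12 Hz.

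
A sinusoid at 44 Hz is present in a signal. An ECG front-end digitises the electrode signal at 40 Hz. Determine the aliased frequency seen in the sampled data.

44 Hz mod fs = 4 Hz.
4 Hz ≤ fs/2 = 20 Hz, appears at 4 Hz.

4 Hz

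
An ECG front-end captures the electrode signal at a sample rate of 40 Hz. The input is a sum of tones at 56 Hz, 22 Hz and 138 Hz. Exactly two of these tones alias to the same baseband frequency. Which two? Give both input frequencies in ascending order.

fs/2 = 20 Hz.
56 Hz mod fs = 16 Hz.
16 Hz ≤ fs/2 = 20 Hz, appears at 16 Hz.
22 Hz > fs/2 = 20 Hz, folds to fs − 22 Hz = 18 Hz.
138 Hz mod fs = 18 Hz.
18 Hz ≤ fs/2 = 20 Hz, appears at 18 Hz.
22 Hz and 138 Hz both map to 18 Hz.

22 Hz, 138 Hz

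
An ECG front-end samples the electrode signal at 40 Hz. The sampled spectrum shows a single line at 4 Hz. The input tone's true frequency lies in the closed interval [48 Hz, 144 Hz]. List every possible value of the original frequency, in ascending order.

76 Hz, 84 Hz, 116 Hz, 124 Hz

Frequencies that alias to 4 Hz are k·fs ± 4 Hz for integer k ≥ 0.
k=0: 4 Hz.
k=1: 36 Hz, 44 Hz.
k=2: 76 Hz, 84 Hz.
k=3: 116 Hz, 124 Hz.
k=4: 156 Hz, 164 Hz.
Within [48 Hz, 144 Hz]: 76 Hz, 84 Hz, 116 Hz, 124 Hz.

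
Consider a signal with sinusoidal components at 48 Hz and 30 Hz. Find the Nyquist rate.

96 Hz

Highest-frequency component: 48 Hz.
Nyquist rate = 2 × 48 Hz = 96 Hz.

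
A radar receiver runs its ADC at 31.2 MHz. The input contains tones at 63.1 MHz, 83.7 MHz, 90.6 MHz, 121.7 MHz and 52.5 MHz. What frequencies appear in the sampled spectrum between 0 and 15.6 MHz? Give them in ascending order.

0.7 MHz, 3 MHz, 3.1 MHz, 9.9 MHz

fs/2 = 15.6 MHz.
63.1 MHz mod fs = 0.7 MHz.
0.7 MHz ≤ fs/2 = 15.6 MHz, appears at 0.7 MHz.
83.7 MHz mod fs = 21.3 MHz.
21.3 MHz > fs/2 = 15.6 MHz, folds to fs − 21.3 MHz = 9.9 MHz.
90.6 MHz mod fs = 28.2 MHz.
28.2 MHz > fs/2 = 15.6 MHz, folds to fs − 28.2 MHz = 3 MHz.
121.7 MHz mod fs = 28.1 MHz.
28.1 MHz > fs/2 = 15.6 MHz, folds to fs − 28.1 MHz = 3.1 MHz.
52.5 MHz mod fs = 21.3 MHz.
21.3 MHz > fs/2 = 15.6 MHz, folds to fs − 21.3 MHz = 9.9 MHz.
Distinct values: {0.7 MHz, 3 MHz, 3.1 MHz, 9.9 MHz}.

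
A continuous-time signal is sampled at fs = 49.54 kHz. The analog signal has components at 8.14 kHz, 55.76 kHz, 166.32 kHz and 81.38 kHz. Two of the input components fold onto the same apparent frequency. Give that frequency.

fs/2 = 24.77 kHz.
8.14 kHz ≤ fs/2 = 24.77 kHz, passes unchanged.
55.76 kHz mod fs = 6.22 kHz.
6.22 kHz ≤ fs/2 = 24.77 kHz, appears at 6.22 kHz.
166.32 kHz mod fs = 17.7 kHz.
17.7 kHz ≤ fs/2 = 24.77 kHz, appears at 17.7 kHz.
81.38 kHz mod fs = 31.84 kHz.
31.84 kHz > fs/2 = 24.77 kHz, folds to fs − 31.84 kHz = 17.7 kHz.
81.38 kHz and 166.32 kHz both map to 17.7 kHz.

17.7 kHz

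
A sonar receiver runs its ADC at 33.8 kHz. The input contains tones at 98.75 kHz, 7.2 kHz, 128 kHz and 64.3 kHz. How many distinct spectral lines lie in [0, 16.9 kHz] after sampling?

fs/2 = 16.9 kHz.
98.75 kHz mod fs = 31.15 kHz.
31.15 kHz > fs/2 = 16.9 kHz, folds to fs − 31.15 kHz = 2.65 kHz.
7.2 kHz ≤ fs/2 = 16.9 kHz, passes unchanged.
128 kHz mod fs = 26.6 kHz.
26.6 kHz > fs/2 = 16.9 kHz, folds to fs − 26.6 kHz = 7.2 kHz.
64.3 kHz mod fs = 30.5 kHz.
30.5 kHz > fs/2 = 16.9 kHz, folds to fs − 30.5 kHz = 3.3 kHz.
Distinct values: {2.65 kHz, 3.3 kHz, 7.2 kHz} → 3.

3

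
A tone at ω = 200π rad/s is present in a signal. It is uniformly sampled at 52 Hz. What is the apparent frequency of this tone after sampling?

ω = 200π rad/s → f = ω/(2π) = 100 Hz.
100 Hz mod fs = 48 Hz.
48 Hz > fs/2 = 26 Hz, folds to fs − 48 Hz = 4 Hz.

4 Hz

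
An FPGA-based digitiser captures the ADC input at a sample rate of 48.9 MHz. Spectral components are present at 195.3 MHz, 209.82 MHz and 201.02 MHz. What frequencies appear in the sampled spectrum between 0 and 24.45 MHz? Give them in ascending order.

0.3 MHz, 5.42 MHz, 14.22 MHz

fs/2 = 24.45 MHz.
195.3 MHz mod fs = 48.6 MHz.
48.6 MHz > fs/2 = 24.45 MHz, folds to fs − 48.6 MHz = 0.3 MHz.
209.82 MHz mod fs = 14.22 MHz.
14.22 MHz ≤ fs/2 = 24.45 MHz, appears at 14.22 MHz.
201.02 MHz mod fs = 5.42 MHz.
5.42 MHz ≤ fs/2 = 24.45 MHz, appears at 5.42 MHz.
Distinct values: {0.3 MHz, 5.42 MHz, 14.22 MHz}.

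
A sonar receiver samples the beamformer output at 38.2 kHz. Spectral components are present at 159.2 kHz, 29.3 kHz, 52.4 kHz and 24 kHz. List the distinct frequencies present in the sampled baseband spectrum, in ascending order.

6.4 kHz, 8.9 kHz, 14.2 kHz

fs/2 = 19.1 kHz.
159.2 kHz mod fs = 6.4 kHz.
6.4 kHz ≤ fs/2 = 19.1 kHz, appears at 6.4 kHz.
29.3 kHz > fs/2 = 19.1 kHz, folds to fs − 29.3 kHz = 8.9 kHz.
52.4 kHz mod fs = 14.2 kHz.
14.2 kHz ≤ fs/2 = 19.1 kHz, appears at 14.2 kHz.
24 kHz > fs/2 = 19.1 kHz, folds to fs − 24 kHz = 14.2 kHz.
Distinct values: {6.4 kHz, 8.9 kHz, 14.2 kHz}.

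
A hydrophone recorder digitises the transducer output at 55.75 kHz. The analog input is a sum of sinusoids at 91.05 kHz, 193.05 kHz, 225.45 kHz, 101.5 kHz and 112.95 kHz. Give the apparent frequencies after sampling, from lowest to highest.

fs/2 = 27.875 kHz.
91.05 kHz mod fs = 35.3 kHz.
35.3 kHz > fs/2 = 27.875 kHz, folds to fs − 35.3 kHz = 20.45 kHz.
193.05 kHz mod fs = 25.8 kHz.
25.8 kHz ≤ fs/2 = 27.875 kHz, appears at 25.8 kHz.
225.45 kHz mod fs = 2.45 kHz.
2.45 kHz ≤ fs/2 = 27.875 kHz, appears at 2.45 kHz.
101.5 kHz mod fs = 45.75 kHz.
45.75 kHz > fs/2 = 27.875 kHz, folds to fs − 45.75 kHz = 10 kHz.
112.95 kHz mod fs = 1.45 kHz.
1.45 kHz ≤ fs/2 = 27.875 kHz, appears at 1.45 kHz.
Distinct values: {1.45 kHz, 2.45 kHz, 10 kHz, 20.45 kHz, 25.8 kHz}.

1.45 kHz, 2.45 kHz, 10 kHz, 20.45 kHz, 25.8 kHz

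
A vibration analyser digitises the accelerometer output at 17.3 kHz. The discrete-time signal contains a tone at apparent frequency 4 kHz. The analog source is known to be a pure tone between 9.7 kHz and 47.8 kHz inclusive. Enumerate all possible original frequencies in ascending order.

13.3 kHz, 21.3 kHz, 30.6 kHz, 38.6 kHz

Frequencies that alias to 4 kHz are k·fs ± 4 kHz for integer k ≥ 0.
k=0: 4 kHz.
k=1: 13.3 kHz, 21.3 kHz.
k=2: 30.6 kHz, 38.6 kHz.
k=3: 47.9 kHz, 55.9 kHz.
Within [9.7 kHz, 47.8 kHz]: 13.3 kHz, 21.3 kHz, 30.6 kHz, 38.6 kHz.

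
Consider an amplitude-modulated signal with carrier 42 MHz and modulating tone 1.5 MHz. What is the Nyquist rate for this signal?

AM sidebands sit at fc ± fm = 40.5 MHz and 43.5 MHz.
Highest-frequency component: 43.5 MHz.
Nyquist rate = 2 × 43.5 MHz = 87 MHz.

87 MHz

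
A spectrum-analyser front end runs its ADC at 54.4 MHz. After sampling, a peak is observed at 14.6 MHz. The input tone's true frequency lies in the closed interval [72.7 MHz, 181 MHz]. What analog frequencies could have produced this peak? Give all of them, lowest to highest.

Frequencies that alias to 14.6 MHz are k·fs ± 14.6 MHz for integer k ≥ 0.
k=0: 14.6 MHz.
k=1: 39.8 MHz, 69 MHz.
k=2: 94.2 MHz, 123.4 MHz.
k=3: 148.6 MHz, 177.8 MHz.
k=4: 203 MHz, 232.2 MHz.
Within [72.7 MHz, 181 MHz]: 94.2 MHz, 123.4 MHz, 148.6 MHz, 177.8 MHz.

94.2 MHz, 123.4 MHz, 148.6 MHz, 177.8 MHz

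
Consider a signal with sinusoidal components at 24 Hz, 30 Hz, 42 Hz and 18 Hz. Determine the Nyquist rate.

84 Hz

Highest-frequency component: 42 Hz.
Nyquist rate = 2 × 42 Hz = 84 Hz.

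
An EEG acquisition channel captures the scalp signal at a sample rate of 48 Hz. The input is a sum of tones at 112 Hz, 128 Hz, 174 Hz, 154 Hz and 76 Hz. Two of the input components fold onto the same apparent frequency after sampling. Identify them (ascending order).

fs/2 = 24 Hz.
112 Hz mod fs = 16 Hz.
16 Hz ≤ fs/2 = 24 Hz, appears at 16 Hz.
128 Hz mod fs = 32 Hz.
32 Hz > fs/2 = 24 Hz, folds to fs − 32 Hz = 16 Hz.
174 Hz mod fs = 30 Hz.
30 Hz > fs/2 = 24 Hz, folds to fs − 30 Hz = 18 Hz.
154 Hz mod fs = 10 Hz.
10 Hz ≤ fs/2 = 24 Hz, appears at 10 Hz.
76 Hz mod fs = 28 Hz.
28 Hz > fs/2 = 24 Hz, folds to fs − 28 Hz = 20 Hz.
112 Hz and 128 Hz both map to 16 Hz.

112 Hz, 128 Hz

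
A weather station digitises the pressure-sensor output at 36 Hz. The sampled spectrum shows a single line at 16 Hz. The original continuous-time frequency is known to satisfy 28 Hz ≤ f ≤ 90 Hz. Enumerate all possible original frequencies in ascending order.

52 Hz, 56 Hz, 88 Hz

Frequencies that alias to 16 Hz are k·fs ± 16 Hz for integer k ≥ 0.
k=0: 16 Hz.
k=1: 20 Hz, 52 Hz.
k=2: 56 Hz, 88 Hz.
k=3: 92 Hz, 124 Hz.
Within [28 Hz, 90 Hz]: 52 Hz, 56 Hz, 88 Hz.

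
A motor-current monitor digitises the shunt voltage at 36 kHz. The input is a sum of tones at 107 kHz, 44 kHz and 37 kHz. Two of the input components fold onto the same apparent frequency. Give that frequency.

fs/2 = 18 kHz.
107 kHz mod fs = 35 kHz.
35 kHz > fs/2 = 18 kHz, folds to fs − 35 kHz = 1 kHz.
44 kHz mod fs = 8 kHz.
8 kHz ≤ fs/2 = 18 kHz, appears at 8 kHz.
37 kHz mod fs = 1 kHz.
1 kHz ≤ fs/2 = 18 kHz, appears at 1 kHz.
37 kHz and 107 kHz both map to 1 kHz.

1 kHz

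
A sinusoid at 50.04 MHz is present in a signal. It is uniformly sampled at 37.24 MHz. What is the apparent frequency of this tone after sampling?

50.04 MHz mod fs = 12.8 MHz.
12.8 MHz ≤ fs/2 = 18.62 MHz, appears at 12.8 MHz.

12.8 MHz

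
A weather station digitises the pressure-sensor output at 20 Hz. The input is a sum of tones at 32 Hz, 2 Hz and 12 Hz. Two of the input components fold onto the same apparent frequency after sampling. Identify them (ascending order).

fs/2 = 10 Hz.
32 Hz mod fs = 12 Hz.
12 Hz > fs/2 = 10 Hz, folds to fs − 12 Hz = 8 Hz.
2 Hz ≤ fs/2 = 10 Hz, passes unchanged.
12 Hz > fs/2 = 10 Hz, folds to fs − 12 Hz = 8 Hz.
12 Hz and 32 Hz both map to 8 Hz.

12 Hz, 32 Hz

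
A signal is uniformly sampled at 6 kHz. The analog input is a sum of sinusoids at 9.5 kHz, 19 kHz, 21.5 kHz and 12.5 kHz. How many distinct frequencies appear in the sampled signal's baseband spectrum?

3

fs/2 = 3 kHz.
9.5 kHz mod fs = 3.5 kHz.
3.5 kHz > fs/2 = 3 kHz, folds to fs − 3.5 kHz = 2.5 kHz.
19 kHz mod fs = 1 kHz.
1 kHz ≤ fs/2 = 3 kHz, appears at 1 kHz.
21.5 kHz mod fs = 3.5 kHz.
3.5 kHz > fs/2 = 3 kHz, folds to fs − 3.5 kHz = 2.5 kHz.
12.5 kHz mod fs = 0.5 kHz.
0.5 kHz ≤ fs/2 = 3 kHz, appears at 0.5 kHz.
Distinct values: {0.5 kHz, 1 kHz, 2.5 kHz} → 3.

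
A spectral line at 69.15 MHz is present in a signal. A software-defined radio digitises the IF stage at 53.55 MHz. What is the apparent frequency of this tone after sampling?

15.6 MHz

69.15 MHz mod fs = 15.6 MHz.
15.6 MHz ≤ fs/2 = 26.775 MHz, appears at 15.6 MHz.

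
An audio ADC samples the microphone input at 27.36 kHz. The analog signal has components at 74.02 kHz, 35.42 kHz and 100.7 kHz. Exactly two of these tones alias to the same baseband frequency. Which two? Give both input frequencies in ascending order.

fs/2 = 13.68 kHz.
74.02 kHz mod fs = 19.3 kHz.
19.3 kHz > fs/2 = 13.68 kHz, folds to fs − 19.3 kHz = 8.06 kHz.
35.42 kHz mod fs = 8.06 kHz.
8.06 kHz ≤ fs/2 = 13.68 kHz, appears at 8.06 kHz.
100.7 kHz mod fs = 18.62 kHz.
18.62 kHz > fs/2 = 13.68 kHz, folds to fs − 18.62 kHz = 8.74 kHz.
35.42 kHz and 74.02 kHz both map to 8.06 kHz.

35.42 kHz, 74.02 kHz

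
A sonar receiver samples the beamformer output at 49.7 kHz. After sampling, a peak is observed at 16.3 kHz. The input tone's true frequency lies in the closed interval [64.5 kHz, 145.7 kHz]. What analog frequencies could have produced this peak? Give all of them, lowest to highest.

Frequencies that alias to 16.3 kHz are k·fs ± 16.3 kHz for integer k ≥ 0.
k=0: 16.3 kHz.
k=1: 33.4 kHz, 66 kHz.
k=2: 83.1 kHz, 115.7 kHz.
k=3: 132.8 kHz, 165.4 kHz.
k=4: 182.5 kHz, 215.1 kHz.
Within [64.5 kHz, 145.7 kHz]: 66 kHz, 83.1 kHz, 115.7 kHz, 132.8 kHz.

66 kHz, 83.1 kHz, 115.7 kHz, 132.8 kHz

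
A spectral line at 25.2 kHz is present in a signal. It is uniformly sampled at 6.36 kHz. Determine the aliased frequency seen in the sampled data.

25.2 kHz mod fs = 6.12 kHz.
6.12 kHz > fs/2 = 3.18 kHz, folds to fs − 6.12 kHz = 0.24 kHz.

0.24 kHz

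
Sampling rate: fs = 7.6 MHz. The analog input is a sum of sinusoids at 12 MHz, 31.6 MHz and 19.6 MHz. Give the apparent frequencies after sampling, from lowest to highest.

1.2 MHz, 3.2 MHz

fs/2 = 3.8 MHz.
12 MHz mod fs = 4.4 MHz.
4.4 MHz > fs/2 = 3.8 MHz, folds to fs − 4.4 MHz = 3.2 MHz.
31.6 MHz mod fs = 1.2 MHz.
1.2 MHz ≤ fs/2 = 3.8 MHz, appears at 1.2 MHz.
19.6 MHz mod fs = 4.4 MHz.
4.4 MHz > fs/2 = 3.8 MHz, folds to fs − 4.4 MHz = 3.2 MHz.
Distinct values: {1.2 MHz, 3.2 MHz}.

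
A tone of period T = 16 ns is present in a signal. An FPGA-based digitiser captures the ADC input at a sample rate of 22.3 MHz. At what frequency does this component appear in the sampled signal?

4.4 MHz

T = 16 ns → f = 1/T = 62.5 MHz.
62.5 MHz mod fs = 17.9 MHz.
17.9 MHz > fs/2 = 11.15 MHz, folds to fs − 17.9 MHz = 4.4 MHz.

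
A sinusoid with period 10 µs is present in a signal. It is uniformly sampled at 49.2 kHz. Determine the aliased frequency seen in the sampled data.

T = 10 µs → f = 1/T = 100 kHz.
100 kHz mod fs = 1.6 kHz.
1.6 kHz ≤ fs/2 = 24.6 kHz, appears at 1.6 kHz.

1.6 kHz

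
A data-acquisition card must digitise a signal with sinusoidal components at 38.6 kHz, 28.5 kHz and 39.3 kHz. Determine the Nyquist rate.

Highest-frequency component: 39.3 kHz.
Nyquist rate = 2 × 39.3 kHz = 78.6 kHz.

78.6 kHz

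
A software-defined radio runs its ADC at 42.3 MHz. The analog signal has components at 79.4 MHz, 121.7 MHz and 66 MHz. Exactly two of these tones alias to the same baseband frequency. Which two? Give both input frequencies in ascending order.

fs/2 = 21.15 MHz.
79.4 MHz mod fs = 37.1 MHz.
37.1 MHz > fs/2 = 21.15 MHz, folds to fs − 37.1 MHz = 5.2 MHz.
121.7 MHz mod fs = 37.1 MHz.
37.1 MHz > fs/2 = 21.15 MHz, folds to fs − 37.1 MHz = 5.2 MHz.
66 MHz mod fs = 23.7 MHz.
23.7 MHz > fs/2 = 21.15 MHz, folds to fs − 23.7 MHz = 18.6 MHz.
79.4 MHz and 121.7 MHz both map to 5.2 MHz.

79.4 MHz, 121.7 MHz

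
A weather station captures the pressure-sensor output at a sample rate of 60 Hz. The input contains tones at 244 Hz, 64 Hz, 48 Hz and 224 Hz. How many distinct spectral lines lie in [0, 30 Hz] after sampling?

3

fs/2 = 30 Hz.
244 Hz mod fs = 4 Hz.
4 Hz ≤ fs/2 = 30 Hz, appears at 4 Hz.
64 Hz mod fs = 4 Hz.
4 Hz ≤ fs/2 = 30 Hz, appears at 4 Hz.
48 Hz > fs/2 = 30 Hz, folds to fs − 48 Hz = 12 Hz.
224 Hz mod fs = 44 Hz.
44 Hz > fs/2 = 30 Hz, folds to fs − 44 Hz = 16 Hz.
Distinct values: {4 Hz, 12 Hz, 16 Hz} → 3.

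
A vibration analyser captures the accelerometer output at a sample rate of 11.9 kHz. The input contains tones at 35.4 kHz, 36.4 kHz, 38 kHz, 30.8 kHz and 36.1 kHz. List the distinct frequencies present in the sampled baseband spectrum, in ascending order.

0.3 kHz, 0.4 kHz, 0.7 kHz, 2.3 kHz, 4.9 kHz

fs/2 = 5.95 kHz.
35.4 kHz mod fs = 11.6 kHz.
11.6 kHz > fs/2 = 5.95 kHz, folds to fs − 11.6 kHz = 0.3 kHz.
36.4 kHz mod fs = 0.7 kHz.
0.7 kHz ≤ fs/2 = 5.95 kHz, appears at 0.7 kHz.
38 kHz mod fs = 2.3 kHz.
2.3 kHz ≤ fs/2 = 5.95 kHz, appears at 2.3 kHz.
30.8 kHz mod fs = 7 kHz.
7 kHz > fs/2 = 5.95 kHz, folds to fs − 7 kHz = 4.9 kHz.
36.1 kHz mod fs = 0.4 kHz.
0.4 kHz ≤ fs/2 = 5.95 kHz, appears at 0.4 kHz.
Distinct values: {0.3 kHz, 0.4 kHz, 0.7 kHz, 2.3 kHz, 4.9 kHz}.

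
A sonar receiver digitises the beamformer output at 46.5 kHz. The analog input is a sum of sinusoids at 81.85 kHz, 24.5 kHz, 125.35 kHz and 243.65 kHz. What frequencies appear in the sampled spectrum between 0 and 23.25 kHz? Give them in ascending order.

11.15 kHz, 14.15 kHz, 22 kHz

fs/2 = 23.25 kHz.
81.85 kHz mod fs = 35.35 kHz.
35.35 kHz > fs/2 = 23.25 kHz, folds to fs − 35.35 kHz = 11.15 kHz.
24.5 kHz > fs/2 = 23.25 kHz, folds to fs − 24.5 kHz = 22 kHz.
125.35 kHz mod fs = 32.35 kHz.
32.35 kHz > fs/2 = 23.25 kHz, folds to fs − 32.35 kHz = 14.15 kHz.
243.65 kHz mod fs = 11.15 kHz.
11.15 kHz ≤ fs/2 = 23.25 kHz, appears at 11.15 kHz.
Distinct values: {11.15 kHz, 14.15 kHz, 22 kHz}.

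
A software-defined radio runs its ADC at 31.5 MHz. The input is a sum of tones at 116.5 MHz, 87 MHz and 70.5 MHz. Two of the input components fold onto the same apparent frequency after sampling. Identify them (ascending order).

fs/2 = 15.75 MHz.
116.5 MHz mod fs = 22 MHz.
22 MHz > fs/2 = 15.75 MHz, folds to fs − 22 MHz = 9.5 MHz.
87 MHz mod fs = 24 MHz.
24 MHz > fs/2 = 15.75 MHz, folds to fs − 24 MHz = 7.5 MHz.
70.5 MHz mod fs = 7.5 MHz.
7.5 MHz ≤ fs/2 = 15.75 MHz, appears at 7.5 MHz.
70.5 MHz and 87 MHz both map to 7.5 MHz.

70.5 MHz, 87 MHz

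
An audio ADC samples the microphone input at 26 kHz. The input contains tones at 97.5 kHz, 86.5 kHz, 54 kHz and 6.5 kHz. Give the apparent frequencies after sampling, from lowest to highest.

fs/2 = 13 kHz.
97.5 kHz mod fs = 19.5 kHz.
19.5 kHz > fs/2 = 13 kHz, folds to fs − 19.5 kHz = 6.5 kHz.
86.5 kHz mod fs = 8.5 kHz.
8.5 kHz ≤ fs/2 = 13 kHz, appears at 8.5 kHz.
54 kHz mod fs = 2 kHz.
2 kHz ≤ fs/2 = 13 kHz, appears at 2 kHz.
6.5 kHz ≤ fs/2 = 13 kHz, passes unchanged.
Distinct values: {2 kHz, 6.5 kHz, 8.5 kHz}.

2 kHz, 6.5 kHz, 8.5 kHz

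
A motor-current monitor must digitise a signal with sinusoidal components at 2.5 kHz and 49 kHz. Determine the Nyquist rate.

Highest-frequency component: 49 kHz.
Nyquist rate = 2 × 49 kHz = 98 kHz.

98 kHz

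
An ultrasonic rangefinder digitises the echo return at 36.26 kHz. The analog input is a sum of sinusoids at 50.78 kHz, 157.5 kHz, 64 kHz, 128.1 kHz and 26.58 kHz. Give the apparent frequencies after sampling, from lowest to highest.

fs/2 = 18.13 kHz.
50.78 kHz mod fs = 14.52 kHz.
14.52 kHz ≤ fs/2 = 18.13 kHz, appears at 14.52 kHz.
157.5 kHz mod fs = 12.46 kHz.
12.46 kHz ≤ fs/2 = 18.13 kHz, appears at 12.46 kHz.
64 kHz mod fs = 27.74 kHz.
27.74 kHz > fs/2 = 18.13 kHz, folds to fs − 27.74 kHz = 8.52 kHz.
128.1 kHz mod fs = 19.32 kHz.
19.32 kHz > fs/2 = 18.13 kHz, folds to fs − 19.32 kHz = 16.94 kHz.
26.58 kHz > fs/2 = 18.13 kHz, folds to fs − 26.58 kHz = 9.68 kHz.
Distinct values: {8.52 kHz, 9.68 kHz, 12.46 kHz, 14.52 kHz, 16.94 kHz}.

8.52 kHz, 9.68 kHz, 12.46 kHz, 14.52 kHz, 16.94 kHz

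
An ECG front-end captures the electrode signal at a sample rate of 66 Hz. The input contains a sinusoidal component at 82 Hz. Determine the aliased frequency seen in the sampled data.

16 Hz

82 Hz mod fs = 16 Hz.
16 Hz ≤ fs/2 = 33 Hz, appears at 16 Hz.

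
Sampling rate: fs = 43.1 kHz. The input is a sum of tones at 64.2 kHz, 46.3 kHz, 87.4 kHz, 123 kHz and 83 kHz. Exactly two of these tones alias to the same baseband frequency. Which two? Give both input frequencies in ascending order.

46.3 kHz, 83 kHz

fs/2 = 21.55 kHz.
64.2 kHz mod fs = 21.1 kHz.
21.1 kHz ≤ fs/2 = 21.55 kHz, appears at 21.1 kHz.
46.3 kHz mod fs = 3.2 kHz.
3.2 kHz ≤ fs/2 = 21.55 kHz, appears at 3.2 kHz.
87.4 kHz mod fs = 1.2 kHz.
1.2 kHz ≤ fs/2 = 21.55 kHz, appears at 1.2 kHz.
123 kHz mod fs = 36.8 kHz.
36.8 kHz > fs/2 = 21.55 kHz, folds to fs − 36.8 kHz = 6.3 kHz.
83 kHz mod fs = 39.9 kHz.
39.9 kHz > fs/2 = 21.55 kHz, folds to fs − 39.9 kHz = 3.2 kHz.
46.3 kHz and 83 kHz both map to 3.2 kHz.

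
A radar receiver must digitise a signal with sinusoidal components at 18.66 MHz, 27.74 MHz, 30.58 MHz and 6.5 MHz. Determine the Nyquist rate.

Highest-frequency component: 30.58 MHz.
Nyquist rate = 2 × 30.58 MHz = 61.16 MHz.

61.16 MHz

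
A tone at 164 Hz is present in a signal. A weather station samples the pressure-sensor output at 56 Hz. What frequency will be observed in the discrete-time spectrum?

164 Hz mod fs = 52 Hz.
52 Hz > fs/2 = 28 Hz, folds to fs − 52 Hz = 4 Hz.

4 Hz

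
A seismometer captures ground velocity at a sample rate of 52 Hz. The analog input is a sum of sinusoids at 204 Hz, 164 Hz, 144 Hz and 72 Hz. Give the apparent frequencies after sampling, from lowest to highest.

4 Hz, 8 Hz, 12 Hz, 20 Hz

fs/2 = 26 Hz.
204 Hz mod fs = 48 Hz.
48 Hz > fs/2 = 26 Hz, folds to fs − 48 Hz = 4 Hz.
164 Hz mod fs = 8 Hz.
8 Hz ≤ fs/2 = 26 Hz, appears at 8 Hz.
144 Hz mod fs = 40 Hz.
40 Hz > fs/2 = 26 Hz, folds to fs − 40 Hz = 12 Hz.
72 Hz mod fs = 20 Hz.
20 Hz ≤ fs/2 = 26 Hz, appears at 20 Hz.
Distinct values: {4 Hz, 8 Hz, 12 Hz, 20 Hz}.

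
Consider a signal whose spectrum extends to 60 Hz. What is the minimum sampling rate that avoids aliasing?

Nyquist rate = 2 × 60 Hz = 120 Hz.

120 Hz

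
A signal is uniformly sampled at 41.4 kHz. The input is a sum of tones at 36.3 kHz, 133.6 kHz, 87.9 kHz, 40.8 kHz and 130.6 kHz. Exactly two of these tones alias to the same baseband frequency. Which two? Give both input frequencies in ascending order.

36.3 kHz, 87.9 kHz

fs/2 = 20.7 kHz.
36.3 kHz > fs/2 = 20.7 kHz, folds to fs − 36.3 kHz = 5.1 kHz.
133.6 kHz mod fs = 9.4 kHz.
9.4 kHz ≤ fs/2 = 20.7 kHz, appears at 9.4 kHz.
87.9 kHz mod fs = 5.1 kHz.
5.1 kHz ≤ fs/2 = 20.7 kHz, appears at 5.1 kHz.
40.8 kHz > fs/2 = 20.7 kHz, folds to fs − 40.8 kHz = 0.6 kHz.
130.6 kHz mod fs = 6.4 kHz.
6.4 kHz ≤ fs/2 = 20.7 kHz, appears at 6.4 kHz.
36.3 kHz and 87.9 kHz both map to 5.1 kHz.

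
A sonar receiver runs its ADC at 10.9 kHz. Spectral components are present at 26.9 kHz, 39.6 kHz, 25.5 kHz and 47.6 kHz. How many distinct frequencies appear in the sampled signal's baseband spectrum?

fs/2 = 5.45 kHz.
26.9 kHz mod fs = 5.1 kHz.
5.1 kHz ≤ fs/2 = 5.45 kHz, appears at 5.1 kHz.
39.6 kHz mod fs = 6.9 kHz.
6.9 kHz > fs/2 = 5.45 kHz, folds to fs − 6.9 kHz = 4 kHz.
25.5 kHz mod fs = 3.7 kHz.
3.7 kHz ≤ fs/2 = 5.45 kHz, appears at 3.7 kHz.
47.6 kHz mod fs = 4 kHz.
4 kHz ≤ fs/2 = 5.45 kHz, appears at 4 kHz.
Distinct values: {3.7 kHz, 4 kHz, 5.1 kHz} → 3.

3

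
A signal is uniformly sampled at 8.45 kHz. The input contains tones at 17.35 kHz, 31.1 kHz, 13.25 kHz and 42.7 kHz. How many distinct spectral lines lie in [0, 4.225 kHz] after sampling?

3

fs/2 = 4.225 kHz.
17.35 kHz mod fs = 0.45 kHz.
0.45 kHz ≤ fs/2 = 4.225 kHz, appears at 0.45 kHz.
31.1 kHz mod fs = 5.75 kHz.
5.75 kHz > fs/2 = 4.225 kHz, folds to fs − 5.75 kHz = 2.7 kHz.
13.25 kHz mod fs = 4.8 kHz.
4.8 kHz > fs/2 = 4.225 kHz, folds to fs − 4.8 kHz = 3.65 kHz.
42.7 kHz mod fs = 0.45 kHz.
0.45 kHz ≤ fs/2 = 4.225 kHz, appears at 0.45 kHz.
Distinct values: {0.45 kHz, 2.7 kHz, 3.65 kHz} → 3.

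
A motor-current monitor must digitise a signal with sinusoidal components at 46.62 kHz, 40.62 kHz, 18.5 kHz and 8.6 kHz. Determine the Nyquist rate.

Highest-frequency component: 46.62 kHz.
Nyquist rate = 2 × 46.62 kHz = 93.24 kHz.

93.24 kHz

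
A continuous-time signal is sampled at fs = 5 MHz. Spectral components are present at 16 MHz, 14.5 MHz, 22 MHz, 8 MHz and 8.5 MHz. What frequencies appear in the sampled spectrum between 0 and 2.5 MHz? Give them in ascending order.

fs/2 = 2.5 MHz.
16 MHz mod fs = 1 MHz.
1 MHz ≤ fs/2 = 2.5 MHz, appears at 1 MHz.
14.5 MHz mod fs = 4.5 MHz.
4.5 MHz > fs/2 = 2.5 MHz, folds to fs − 4.5 MHz = 0.5 MHz.
22 MHz mod fs = 2 MHz.
2 MHz ≤ fs/2 = 2.5 MHz, appears at 2 MHz.
8 MHz mod fs = 3 MHz.
3 MHz > fs/2 = 2.5 MHz, folds to fs − 3 MHz = 2 MHz.
8.5 MHz mod fs = 3.5 MHz.
3.5 MHz > fs/2 = 2.5 MHz, folds to fs − 3.5 MHz = 1.5 MHz.
Distinct values: {0.5 MHz, 1 MHz, 1.5 MHz, 2 MHz}.

0.5 MHz, 1 MHz, 1.5 MHz, 2 MHz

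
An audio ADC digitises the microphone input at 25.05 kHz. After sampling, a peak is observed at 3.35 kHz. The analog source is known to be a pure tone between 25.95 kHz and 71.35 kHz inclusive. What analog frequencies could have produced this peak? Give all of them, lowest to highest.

Frequencies that alias to 3.35 kHz are k·fs ± 3.35 kHz for integer k ≥ 0.
k=0: 3.35 kHz.
k=1: 21.7 kHz, 28.4 kHz.
k=2: 46.75 kHz, 53.45 kHz.
k=3: 71.8 kHz, 78.5 kHz.
Within [25.95 kHz, 71.35 kHz]: 28.4 kHz, 46.75 kHz, 53.45 kHz.

28.4 kHz, 46.75 kHz, 53.45 kHz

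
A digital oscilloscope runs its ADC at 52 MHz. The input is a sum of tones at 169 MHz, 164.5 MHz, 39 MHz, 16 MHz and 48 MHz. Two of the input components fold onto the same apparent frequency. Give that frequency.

fs/2 = 26 MHz.
169 MHz mod fs = 13 MHz.
13 MHz ≤ fs/2 = 26 MHz, appears at 13 MHz.
164.5 MHz mod fs = 8.5 MHz.
8.5 MHz ≤ fs/2 = 26 MHz, appears at 8.5 MHz.
39 MHz > fs/2 = 26 MHz, folds to fs − 39 MHz = 13 MHz.
16 MHz ≤ fs/2 = 26 MHz, passes unchanged.
48 MHz > fs/2 = 26 MHz, folds to fs − 48 MHz = 4 MHz.
39 MHz and 169 MHz both map to 13 MHz.

13 MHz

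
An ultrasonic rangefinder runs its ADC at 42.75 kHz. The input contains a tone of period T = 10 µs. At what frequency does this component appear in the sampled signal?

14.5 kHz

T = 10 µs → f = 1/T = 100 kHz.
100 kHz mod fs = 14.5 kHz.
14.5 kHz ≤ fs/2 = 21.375 kHz, appears at 14.5 kHz.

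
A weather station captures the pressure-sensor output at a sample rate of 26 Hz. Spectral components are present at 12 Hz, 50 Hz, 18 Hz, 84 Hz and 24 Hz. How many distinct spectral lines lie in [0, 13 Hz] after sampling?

fs/2 = 13 Hz.
12 Hz ≤ fs/2 = 13 Hz, passes unchanged.
50 Hz mod fs = 24 Hz.
24 Hz > fs/2 = 13 Hz, folds to fs − 24 Hz = 2 Hz.
18 Hz > fs/2 = 13 Hz, folds to fs − 18 Hz = 8 Hz.
84 Hz mod fs = 6 Hz.
6 Hz ≤ fs/2 = 13 Hz, appears at 6 Hz.
24 Hz > fs/2 = 13 Hz, folds to fs − 24 Hz = 2 Hz.
Distinct values: {2 Hz, 6 Hz, 8 Hz, 12 Hz} → 4.

4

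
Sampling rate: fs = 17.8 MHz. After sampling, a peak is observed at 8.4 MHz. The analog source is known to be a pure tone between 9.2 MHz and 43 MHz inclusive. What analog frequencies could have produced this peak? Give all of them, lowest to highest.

9.4 MHz, 26.2 MHz, 27.2 MHz

Frequencies that alias to 8.4 MHz are k·fs ± 8.4 MHz for integer k ≥ 0.
k=0: 8.4 MHz.
k=1: 9.4 MHz, 26.2 MHz.
k=2: 27.2 MHz, 44 MHz.
k=3: 45 MHz, 61.8 MHz.
Within [9.2 MHz, 43 MHz]: 9.4 MHz, 26.2 MHz, 27.2 MHz.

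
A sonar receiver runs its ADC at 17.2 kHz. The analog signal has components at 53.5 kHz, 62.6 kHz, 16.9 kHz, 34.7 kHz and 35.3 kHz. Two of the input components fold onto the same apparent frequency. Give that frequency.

fs/2 = 8.6 kHz.
53.5 kHz mod fs = 1.9 kHz.
1.9 kHz ≤ fs/2 = 8.6 kHz, appears at 1.9 kHz.
62.6 kHz mod fs = 11 kHz.
11 kHz > fs/2 = 8.6 kHz, folds to fs − 11 kHz = 6.2 kHz.
16.9 kHz > fs/2 = 8.6 kHz, folds to fs − 16.9 kHz = 0.3 kHz.
34.7 kHz mod fs = 0.3 kHz.
0.3 kHz ≤ fs/2 = 8.6 kHz, appears at 0.3 kHz.
35.3 kHz mod fs = 0.9 kHz.
0.9 kHz ≤ fs/2 = 8.6 kHz, appears at 0.9 kHz.
16.9 kHz and 34.7 kHz both map to 0.3 kHz.

0.3 kHz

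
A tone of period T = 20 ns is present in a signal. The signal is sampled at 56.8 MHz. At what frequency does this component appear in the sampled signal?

T = 20 ns → f = 1/T = 50 MHz.
50 MHz > fs/2 = 28.4 MHz, folds to fs − 50 MHz = 6.8 MHz.

6.8 MHz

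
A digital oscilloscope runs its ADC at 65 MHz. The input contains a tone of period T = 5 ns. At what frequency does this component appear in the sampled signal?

T = 5 ns → f = 1/T = 200 MHz.
200 MHz mod fs = 5 MHz.
5 MHz ≤ fs/2 = 32.5 MHz, appears at 5 MHz.

5 MHz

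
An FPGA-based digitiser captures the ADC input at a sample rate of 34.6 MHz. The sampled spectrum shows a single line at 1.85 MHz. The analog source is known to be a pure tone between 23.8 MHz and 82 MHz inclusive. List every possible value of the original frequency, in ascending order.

Frequencies that alias to 1.85 MHz are k·fs ± 1.85 MHz for integer k ≥ 0.
k=0: 1.85 MHz.
k=1: 32.75 MHz, 36.45 MHz.
k=2: 67.35 MHz, 71.05 MHz.
k=3: 101.95 MHz, 105.65 MHz.
Within [23.8 MHz, 82 MHz]: 32.75 MHz, 36.45 MHz, 67.35 MHz, 71.05 MHz.

32.75 MHz, 36.45 MHz, 67.35 MHz, 71.05 MHz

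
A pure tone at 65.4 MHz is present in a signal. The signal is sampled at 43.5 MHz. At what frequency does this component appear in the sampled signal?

65.4 MHz mod fs = 21.9 MHz.
21.9 MHz > fs/2 = 21.75 MHz, folds to fs − 21.9 MHz = 21.6 MHz.

21.6 MHz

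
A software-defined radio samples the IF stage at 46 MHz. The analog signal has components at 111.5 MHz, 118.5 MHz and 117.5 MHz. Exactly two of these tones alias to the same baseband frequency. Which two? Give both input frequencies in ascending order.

fs/2 = 23 MHz.
111.5 MHz mod fs = 19.5 MHz.
19.5 MHz ≤ fs/2 = 23 MHz, appears at 19.5 MHz.
118.5 MHz mod fs = 26.5 MHz.
26.5 MHz > fs/2 = 23 MHz, folds to fs − 26.5 MHz = 19.5 MHz.
117.5 MHz mod fs = 25.5 MHz.
25.5 MHz > fs/2 = 23 MHz, folds to fs − 25.5 MHz = 20.5 MHz.
111.5 MHz and 118.5 MHz both map to 19.5 MHz.

111.5 MHz, 118.5 MHz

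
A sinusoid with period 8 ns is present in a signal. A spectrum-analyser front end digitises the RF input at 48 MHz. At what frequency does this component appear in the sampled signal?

19 MHz

T = 8 ns → f = 1/T = 125 MHz.
125 MHz mod fs = 29 MHz.
29 MHz > fs/2 = 24 MHz, folds to fs − 29 MHz = 19 MHz.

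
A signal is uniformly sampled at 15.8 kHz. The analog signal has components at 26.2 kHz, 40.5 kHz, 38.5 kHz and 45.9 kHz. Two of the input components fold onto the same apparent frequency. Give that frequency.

6.9 kHz

fs/2 = 7.9 kHz.
26.2 kHz mod fs = 10.4 kHz.
10.4 kHz > fs/2 = 7.9 kHz, folds to fs − 10.4 kHz = 5.4 kHz.
40.5 kHz mod fs = 8.9 kHz.
8.9 kHz > fs/2 = 7.9 kHz, folds to fs − 8.9 kHz = 6.9 kHz.
38.5 kHz mod fs = 6.9 kHz.
6.9 kHz ≤ fs/2 = 7.9 kHz, appears at 6.9 kHz.
45.9 kHz mod fs = 14.3 kHz.
14.3 kHz > fs/2 = 7.9 kHz, folds to fs − 14.3 kHz = 1.5 kHz.
38.5 kHz and 40.5 kHz both map to 6.9 kHz.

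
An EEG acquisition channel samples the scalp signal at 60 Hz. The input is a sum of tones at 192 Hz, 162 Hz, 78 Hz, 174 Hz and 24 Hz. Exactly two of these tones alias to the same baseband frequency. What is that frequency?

fs/2 = 30 Hz.
192 Hz mod fs = 12 Hz.
12 Hz ≤ fs/2 = 30 Hz, appears at 12 Hz.
162 Hz mod fs = 42 Hz.
42 Hz > fs/2 = 30 Hz, folds to fs − 42 Hz = 18 Hz.
78 Hz mod fs = 18 Hz.
18 Hz ≤ fs/2 = 30 Hz, appears at 18 Hz.
174 Hz mod fs = 54 Hz.
54 Hz > fs/2 = 30 Hz, folds to fs − 54 Hz = 6 Hz.
24 Hz ≤ fs/2 = 30 Hz, passes unchanged.
78 Hz and 162 Hz both map to 18 Hz.

18 Hz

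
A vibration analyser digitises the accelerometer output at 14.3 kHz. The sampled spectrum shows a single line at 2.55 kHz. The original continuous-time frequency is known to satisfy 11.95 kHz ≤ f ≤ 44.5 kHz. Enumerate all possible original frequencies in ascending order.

Frequencies that alias to 2.55 kHz are k·fs ± 2.55 kHz for integer k ≥ 0.
k=0: 2.55 kHz.
k=1: 11.75 kHz, 16.85 kHz.
k=2: 26.05 kHz, 31.15 kHz.
k=3: 40.35 kHz, 45.45 kHz.
k=4: 54.65 kHz, 59.75 kHz.
Within [11.95 kHz, 44.5 kHz]: 16.85 kHz, 26.05 kHz, 31.15 kHz, 40.35 kHz.

16.85 kHz, 26.05 kHz, 31.15 kHz, 40.35 kHz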